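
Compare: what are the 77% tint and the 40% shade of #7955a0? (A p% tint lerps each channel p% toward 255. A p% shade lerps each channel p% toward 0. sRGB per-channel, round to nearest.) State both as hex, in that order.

#7955a0 is rgb(121, 85, 160).
77% tint:
  R: 121 + 0.77×(255−121) = 121 + 103.18 = 224.18 → 224
  G: 85 + 0.77×(255−85) = 85 + 130.9 = 215.9 → 216
  B: 160 + 0.77×(255−160) = 160 + 73.15 = 233.15 → 233
  → #e0d8e9
40% shade:
  R: 121 − 48.4 = 72.6 → 73
  G: 85 + 0.4×(0−85) = 85 − 34 = 51 → 51
  B: 160 + 0.4×(0−160) = 160 − 64 = 96 → 96
  → #493360

#e0d8e9, #493360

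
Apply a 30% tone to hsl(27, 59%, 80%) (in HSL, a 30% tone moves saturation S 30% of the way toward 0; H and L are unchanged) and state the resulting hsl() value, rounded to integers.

hsl(27, 41%, 80%)

S moves 30% from 59 toward 0: 59 − 17.7 = 41.3 → 41.
H and L are unchanged.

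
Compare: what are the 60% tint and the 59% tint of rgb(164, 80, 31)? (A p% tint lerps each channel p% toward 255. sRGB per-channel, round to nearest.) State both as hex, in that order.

60% tint:
  R: 164 + 0.6×(255−164) = 164 + 54.6 = 218.6 → 219
  G: 80 + 105 = 185 → 185
  B: 31 + 0.6×(255−31) = 31 + 134.4 = 165.4 → 165
  → #dbb9a5
59% tint:
  R: 164 + 53.69 = 217.69 → 218
  G: 80 + 103.25 = 183.25 → 183
  B: 31 + 132.16 = 163.16 → 163
  → #dab7a3

#dbb9a5, #dab7a3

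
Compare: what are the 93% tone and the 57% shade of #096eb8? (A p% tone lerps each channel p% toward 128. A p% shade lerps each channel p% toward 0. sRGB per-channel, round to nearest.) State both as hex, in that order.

#787f84, #042f4f

#096eb8 is rgb(9, 110, 184).
93% tone:
  R: 9 + 110.67 = 119.67 → 120
  G: 110 + 16.74 = 126.74 → 127
  B: 184 + 0.93×(128−184) = 184 − 52.08 = 131.92 → 132
  → #787f84
57% shade:
  R: 9 − 5.13 = 3.87 → 4
  G: 110 − 62.7 = 47.3 → 47
  B: 184 + 0.57×(0−184) = 184 − 104.88 = 79.12 → 79
  → #042f4f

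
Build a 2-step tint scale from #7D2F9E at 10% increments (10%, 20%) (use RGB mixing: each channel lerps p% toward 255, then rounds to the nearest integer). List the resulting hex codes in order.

#8A44A8, #9759B1

#7D2F9E is rgb(125, 47, 158).
10%: (125 + 13 = 138→138, 47 + 20.8 = 67.8→68, 158 + 9.7 = 167.7→168) → #8A44A8
20%: (125 + 26 = 151→151, 47 + 41.6 = 88.6→89, 158 + 19.4 = 177.4→177) → #9759B1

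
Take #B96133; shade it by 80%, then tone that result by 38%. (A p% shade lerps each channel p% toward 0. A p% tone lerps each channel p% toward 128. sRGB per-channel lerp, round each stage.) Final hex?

#483C37

#B96133 is rgb(185, 97, 51).
Lerp each channel 80% toward 0:
  R: 185 + 0.8×(0−185) = 185 − 148 = 37 → 37
  G: 97 + 0.8×(0−97) = 97 − 77.6 = 19.4 → 19
  B: 51 − 40.8 = 10.2 → 10
After the shade: rgb(37, 19, 10) = #25130A.
A 38% tone moves each channel 38% toward 128:
  R: 37 + 0.38×(128−37) = 37 + 34.58 = 71.58 → 72
  G: 19 + 0.38×(128−19) = 19 + 41.42 = 60.42 → 60
  B: 10 + 0.38×(128−10) = 10 + 44.84 = 54.84 → 55
rgb(72, 60, 55) = #483C37.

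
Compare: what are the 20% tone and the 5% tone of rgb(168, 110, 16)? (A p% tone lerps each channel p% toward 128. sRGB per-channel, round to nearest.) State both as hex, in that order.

#a07226, #a66f16

20% tone:
  R: 168 + 0.2×(128−168) = 168 − 8 = 160 → 160
  G: 110 + 0.2×(128−110) = 110 + 3.6 = 113.6 → 114
  B: 16 + 0.2×(128−16) = 16 + 22.4 = 38.4 → 38
  → #a07226
5% tone:
  R: 168 + 0.05×(128−168) = 168 − 2 = 166 → 166
  G: 110 + 0.9 = 110.9 → 111
  B: 16 + 0.05×(128−16) = 16 + 5.6 = 21.6 → 22
  → #a66f16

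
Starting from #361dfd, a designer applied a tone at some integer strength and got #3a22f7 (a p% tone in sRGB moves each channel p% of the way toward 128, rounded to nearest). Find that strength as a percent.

5%

#361dfd is rgb(54, 29, 253); #3a22f7 is rgb(58, 34, 247).
On the B channel (widest range): 247 ≈ 253 + (p/100)(128 − 253), so p ≈ 100×(247 − 253)/(128 − 253) = -600/-125 = 4.80.
p = 5 reproduces all three channels after rounding.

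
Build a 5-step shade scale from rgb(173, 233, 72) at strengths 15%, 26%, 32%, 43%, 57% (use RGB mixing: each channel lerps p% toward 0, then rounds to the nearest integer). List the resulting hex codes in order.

#93c63d, #80ac35, #769e31, #638529, #4a641f

15%: (173 − 25.95 = 147.05→147, 233 − 34.95 = 198.05→198, 72 − 10.8 = 61.2→61) → #93c63d
26%: (173 − 44.98 = 128.02→128, 233 − 60.58 = 172.42→172, 72 − 18.72 = 53.28→53) → #80ac35
32%: (173 − 55.36 = 117.64→118, 233 − 74.56 = 158.44→158, 72 − 23.04 = 48.96→49) → #769e31
43%: (173 − 74.39 = 98.61→99, 233 − 100.19 = 132.81→133, 72 − 30.96 = 41.04→41) → #638529
57%: (173 − 98.61 = 74.39→74, 233 − 132.81 = 100.19→100, 72 − 41.04 = 30.96→31) → #4a641f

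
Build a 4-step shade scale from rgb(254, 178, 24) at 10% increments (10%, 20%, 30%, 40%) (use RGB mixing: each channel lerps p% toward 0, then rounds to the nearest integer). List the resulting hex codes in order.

10%: (254 − 25.4 = 228.6→229, 178 − 17.8 = 160.2→160, 24 − 2.4 = 21.6→22) → #E5A016
20%: (254 − 50.8 = 203.2→203, 178 − 35.6 = 142.4→142, 24 − 4.8 = 19.2→19) → #CB8E13
30%: (254 − 76.2 = 177.8→178, 178 − 53.4 = 124.6→125, 24 − 7.2 = 16.8→17) → #B27D11
40%: (254 − 101.6 = 152.4→152, 178 − 71.2 = 106.8→107, 24 − 9.6 = 14.4→14) → #986B0E

#E5A016, #CB8E13, #B27D11, #986B0E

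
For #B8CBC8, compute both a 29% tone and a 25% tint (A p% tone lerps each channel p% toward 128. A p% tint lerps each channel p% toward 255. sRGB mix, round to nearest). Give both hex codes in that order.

#A8B5B3, #CAD8D6

#B8CBC8 is rgb(184, 203, 200).
29% tone:
  R: 184 − 16.24 = 167.76 → 168
  G: 203 + 0.29×(128−203) = 203 − 21.75 = 181.25 → 181
  B: 200 − 20.88 = 179.12 → 179
  → #A8B5B3
25% tint:
  R: 184 + 0.25×(255−184) = 184 + 17.75 = 201.75 → 202
  G: 203 + 13 = 216 → 216
  B: 200 + 13.75 = 213.75 → 214
  → #CAD8D6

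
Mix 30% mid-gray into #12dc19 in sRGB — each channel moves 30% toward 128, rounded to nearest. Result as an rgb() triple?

#12dc19 is rgb(18, 220, 25).
A 30% tone moves each channel 30% toward 128:
  R: 18 + 33 = 51 → 51
  G: 220 + 0.3×(128−220) = 220 − 27.6 = 192.4 → 192
  B: 25 + 30.9 = 55.9 → 56

rgb(51, 192, 56)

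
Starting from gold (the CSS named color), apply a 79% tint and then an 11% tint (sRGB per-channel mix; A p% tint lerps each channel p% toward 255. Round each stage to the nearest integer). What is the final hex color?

#fff8cf

CSS gold is rgb(255, 215, 0).
A 79% tint moves each channel 79% toward 255:
  R: 255 + 0 = 255 → 255
  G: 215 + 0.79×(255−215) = 215 + 31.6 = 246.6 → 247
  B: 0 + 201.45 = 201.45 → 201
After the tint: rgb(255, 247, 201) = #fff7c9.
Lerp each channel 11% toward 255:
  R: 255 + 0.11×(255−255) = 255 + 0 = 255 → 255
  G: 247 + 0.88 = 247.88 → 248
  B: 201 + 0.11×(255−201) = 201 + 5.94 = 206.94 → 207
rgb(255, 248, 207) = #fff8cf.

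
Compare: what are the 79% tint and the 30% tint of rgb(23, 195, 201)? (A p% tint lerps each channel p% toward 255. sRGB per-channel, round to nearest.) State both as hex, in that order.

#CEF2F4, #5DD5D9

79% tint:
  R: 23 + 183.28 = 206.28 → 206
  G: 195 + 0.79×(255−195) = 195 + 47.4 = 242.4 → 242
  B: 201 + 42.66 = 243.66 → 244
  → #CEF2F4
30% tint:
  R: 23 + 0.3×(255−23) = 23 + 69.6 = 92.6 → 93
  G: 195 + 0.3×(255−195) = 195 + 18 = 213 → 213
  B: 201 + 0.3×(255−201) = 201 + 16.2 = 217.2 → 217
  → #5DD5D9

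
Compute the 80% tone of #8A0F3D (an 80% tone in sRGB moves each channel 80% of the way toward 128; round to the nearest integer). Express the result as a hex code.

#826973

#8A0F3D is rgb(138, 15, 61).
Lerp each channel 80% toward 128:
  R: 138 + 0.8×(128−138) = 138 − 8 = 130 → 130
  G: 15 + 0.8×(128−15) = 15 + 90.4 = 105.4 → 105
  B: 61 + 0.8×(128−61) = 61 + 53.6 = 114.6 → 115
rgb(130, 105, 115) = #826973.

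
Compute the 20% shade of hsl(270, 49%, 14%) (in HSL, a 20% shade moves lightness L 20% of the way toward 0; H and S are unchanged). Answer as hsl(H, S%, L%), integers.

hsl(270, 49%, 11%)

L moves 20% from 14 toward 0: 14 − 2.8 = 11.2 → 11.
H and S are unchanged.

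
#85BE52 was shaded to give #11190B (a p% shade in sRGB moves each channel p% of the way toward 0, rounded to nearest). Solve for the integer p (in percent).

#85BE52 is rgb(133, 190, 82); #11190B is rgb(17, 25, 11).
On the G channel (widest range): 25 ≈ 190 + (p/100)(0 − 190), so p ≈ 100×(25 − 190)/(0 − 190) = -16500/-190 = 86.84.
p = 87 reproduces all three channels after rounding.

87%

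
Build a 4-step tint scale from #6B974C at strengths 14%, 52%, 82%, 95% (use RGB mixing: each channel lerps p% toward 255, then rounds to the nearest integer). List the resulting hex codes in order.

#6B974C is rgb(107, 151, 76).
14%: (107 + 20.72 = 127.72→128, 151 + 14.56 = 165.56→166, 76 + 25.06 = 101.06→101) → #80A665
52%: (107 + 76.96 = 183.96→184, 151 + 54.08 = 205.08→205, 76 + 93.08 = 169.08→169) → #B8CDA9
82%: (107 + 121.36 = 228.36→228, 151 + 85.28 = 236.28→236, 76 + 146.78 = 222.78→223) → #E4ECDF
95%: (107 + 140.6 = 247.6→248, 151 + 98.8 = 249.8→250, 76 + 170.05 = 246.05→246) → #F8FAF6

#80A665, #B8CDA9, #E4ECDF, #F8FAF6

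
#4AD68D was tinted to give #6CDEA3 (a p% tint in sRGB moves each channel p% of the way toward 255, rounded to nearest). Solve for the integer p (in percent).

19%

#4AD68D is rgb(74, 214, 141); #6CDEA3 is rgb(108, 222, 163).
On the R channel (widest range): 108 ≈ 74 + (p/100)(255 − 74), so p ≈ 100×(108 − 74)/(255 − 74) = 3400/181 = 18.78.
p = 19 reproduces all three channels after rounding.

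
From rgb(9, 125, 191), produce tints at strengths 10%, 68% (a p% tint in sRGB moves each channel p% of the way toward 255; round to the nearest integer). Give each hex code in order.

#228ac5, #b0d5eb

10%: (9 + 24.6 = 33.6→34, 125 + 13 = 138→138, 191 + 6.4 = 197.4→197) → #228ac5
68%: (9 + 167.28 = 176.28→176, 125 + 88.4 = 213.4→213, 191 + 43.52 = 234.52→235) → #b0d5eb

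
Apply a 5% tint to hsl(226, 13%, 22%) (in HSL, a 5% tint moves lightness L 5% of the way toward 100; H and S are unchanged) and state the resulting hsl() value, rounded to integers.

hsl(226, 13%, 26%)

L moves 5% from 22 toward 100: 22 + 3.9 = 25.9 → 26.
H and S are unchanged.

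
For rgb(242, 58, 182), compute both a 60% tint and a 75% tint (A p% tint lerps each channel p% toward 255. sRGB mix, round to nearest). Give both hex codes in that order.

60% tint:
  R: 242 + 0.6×(255−242) = 242 + 7.8 = 249.8 → 250
  G: 58 + 0.6×(255−58) = 58 + 118.2 = 176.2 → 176
  B: 182 + 0.6×(255−182) = 182 + 43.8 = 225.8 → 226
  → #FAB0E2
75% tint:
  R: 242 + 9.75 = 251.75 → 252
  G: 58 + 147.75 = 205.75 → 206
  B: 182 + 0.75×(255−182) = 182 + 54.75 = 236.75 → 237
  → #FCCEED

#FAB0E2, #FCCEED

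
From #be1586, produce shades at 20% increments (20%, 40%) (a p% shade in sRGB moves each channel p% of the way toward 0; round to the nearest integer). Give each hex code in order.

#be1586 is rgb(190, 21, 134).
20%: (190 − 38 = 152→152, 21 − 4.2 = 16.8→17, 134 − 26.8 = 107.2→107) → #98116b
40%: (190 − 76 = 114→114, 21 − 8.4 = 12.6→13, 134 − 53.6 = 80.4→80) → #720d50

#98116b, #720d50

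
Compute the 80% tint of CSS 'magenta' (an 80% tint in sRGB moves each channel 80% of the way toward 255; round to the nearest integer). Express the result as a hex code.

#FFCCFF

CSS magenta is rgb(255, 0, 255).
An 80% tint moves each channel 80% toward 255:
  R: 255 + 0.8×(255−255) = 255 + 0 = 255 → 255
  G: 0 + 204 = 204 → 204
  B: 255 + 0.8×(255−255) = 255 + 0 = 255 → 255
rgb(255, 204, 255) = #FFCCFF.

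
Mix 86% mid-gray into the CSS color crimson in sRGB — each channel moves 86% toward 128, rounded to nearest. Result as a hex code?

CSS crimson is rgb(220, 20, 60).
Lerp each channel 86% toward 128:
  R: 220 − 79.12 = 140.88 → 141
  G: 20 + 92.88 = 112.88 → 113
  B: 60 + 58.48 = 118.48 → 118
rgb(141, 113, 118) = #8d7176.

#8d7176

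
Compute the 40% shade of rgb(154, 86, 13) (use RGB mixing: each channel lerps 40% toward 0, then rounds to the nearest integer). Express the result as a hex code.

#5C3408

Lerp each channel 40% toward 0:
  R: 154 − 61.6 = 92.4 → 92
  G: 86 − 34.4 = 51.6 → 52
  B: 13 + 0.4×(0−13) = 13 − 5.2 = 7.8 → 8
rgb(92, 52, 8) = #5C3408.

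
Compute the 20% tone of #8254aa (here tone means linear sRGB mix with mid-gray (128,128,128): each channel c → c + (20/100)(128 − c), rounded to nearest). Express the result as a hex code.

#8254aa is rgb(130, 84, 170).
A 20% tone moves each channel 20% toward 128:
  R: 130 + 0.2×(128−130) = 130 − 0.4 = 129.6 → 130
  G: 84 + 8.8 = 92.8 → 93
  B: 170 + 0.2×(128−170) = 170 − 8.4 = 161.6 → 162
rgb(130, 93, 162) = #825da2.

#825da2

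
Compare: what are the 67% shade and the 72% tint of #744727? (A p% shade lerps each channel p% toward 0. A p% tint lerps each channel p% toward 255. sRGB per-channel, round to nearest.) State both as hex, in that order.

#744727 is rgb(116, 71, 39).
67% shade:
  R: 116 + 0.67×(0−116) = 116 − 77.72 = 38.28 → 38
  G: 71 − 47.57 = 23.43 → 23
  B: 39 + 0.67×(0−39) = 39 − 26.13 = 12.87 → 13
  → #26170D
72% tint:
  R: 116 + 0.72×(255−116) = 116 + 100.08 = 216.08 → 216
  G: 71 + 0.72×(255−71) = 71 + 132.48 = 203.48 → 203
  B: 39 + 0.72×(255−39) = 39 + 155.52 = 194.52 → 195
  → #D8CBC3

#26170D, #D8CBC3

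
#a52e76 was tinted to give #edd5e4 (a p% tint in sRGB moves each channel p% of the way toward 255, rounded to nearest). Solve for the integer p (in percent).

#a52e76 is rgb(165, 46, 118); #edd5e4 is rgb(237, 213, 228).
On the G channel (widest range): 213 ≈ 46 + (p/100)(255 − 46), so p ≈ 100×(213 − 46)/(255 − 46) = 16700/209 = 79.90.
p = 80 reproduces all three channels after rounding.

80%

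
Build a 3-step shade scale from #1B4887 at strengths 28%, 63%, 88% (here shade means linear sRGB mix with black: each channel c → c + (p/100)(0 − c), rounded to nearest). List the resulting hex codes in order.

#1B4887 is rgb(27, 72, 135).
28%: (27 − 7.56 = 19.44→19, 72 − 20.16 = 51.84→52, 135 − 37.8 = 97.2→97) → #133461
63%: (27 − 17.01 = 9.99→10, 72 − 45.36 = 26.64→27, 135 − 85.05 = 49.95→50) → #0A1B32
88%: (27 − 23.76 = 3.24→3, 72 − 63.36 = 8.64→9, 135 − 118.8 = 16.2→16) → #030910

#133461, #0A1B32, #030910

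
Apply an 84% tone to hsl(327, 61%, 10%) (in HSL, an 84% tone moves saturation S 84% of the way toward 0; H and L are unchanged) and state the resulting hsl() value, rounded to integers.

hsl(327, 10%, 10%)

S moves 84% from 61 toward 0: 61 − 51.24 = 9.76 → 10.
H and L are unchanged.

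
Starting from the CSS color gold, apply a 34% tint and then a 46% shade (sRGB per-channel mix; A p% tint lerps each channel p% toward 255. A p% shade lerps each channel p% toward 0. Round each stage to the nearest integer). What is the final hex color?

CSS gold is rgb(255, 215, 0).
Per channel, c → c + 0.34(255 − c):
  R: 255 + 0 = 255 → 255
  G: 215 + 13.6 = 228.6 → 229
  B: 0 + 86.7 = 86.7 → 87
After the tint: rgb(255, 229, 87) = #ffe557.
A 46% shade moves each channel 46% toward 0:
  R: 255 − 117.3 = 137.7 → 138
  G: 229 + 0.46×(0−229) = 229 − 105.34 = 123.66 → 124
  B: 87 + 0.46×(0−87) = 87 − 40.02 = 46.98 → 47
rgb(138, 124, 47) = #8a7c2f.

#8a7c2f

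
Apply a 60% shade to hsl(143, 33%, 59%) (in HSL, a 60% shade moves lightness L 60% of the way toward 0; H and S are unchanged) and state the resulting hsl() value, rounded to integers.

L moves 60% from 59 toward 0: 59 − 35.4 = 23.6 → 24.
H and S are unchanged.

hsl(143, 33%, 24%)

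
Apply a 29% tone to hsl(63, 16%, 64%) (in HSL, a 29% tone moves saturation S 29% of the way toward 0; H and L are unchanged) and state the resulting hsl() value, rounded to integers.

S moves 29% from 16 toward 0: 16 − 4.64 = 11.36 → 11.
H and L are unchanged.

hsl(63, 11%, 64%)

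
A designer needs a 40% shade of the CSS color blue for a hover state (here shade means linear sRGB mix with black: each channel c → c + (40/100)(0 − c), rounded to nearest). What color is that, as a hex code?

CSS blue is rgb(0, 0, 255).
Lerp each channel 40% toward 0:
  R: 0 + 0.4×(0−0) = 0 + 0 = 0 → 0
  G: 0 + 0.4×(0−0) = 0 + 0 = 0 → 0
  B: 255 + 0.4×(0−255) = 255 − 102 = 153 → 153
rgb(0, 0, 153) = #000099.

#000099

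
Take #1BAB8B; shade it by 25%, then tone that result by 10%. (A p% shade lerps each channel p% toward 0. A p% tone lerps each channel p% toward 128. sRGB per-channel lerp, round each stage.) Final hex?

#1BAB8B is rgb(27, 171, 139).
Per channel, c → c + 0.25(0 − c):
  R: 27 − 6.75 = 20.25 → 20
  G: 171 + 0.25×(0−171) = 171 − 42.75 = 128.25 → 128
  B: 139 − 34.75 = 104.25 → 104
After the shade: rgb(20, 128, 104) = #148068.
Per channel, c → c + 0.1(128 − c):
  R: 20 + 0.1×(128−20) = 20 + 10.8 = 30.8 → 31
  G: 128 + 0 = 128 → 128
  B: 104 + 0.1×(128−104) = 104 + 2.4 = 106.4 → 106
rgb(31, 128, 106) = #1F806A.

#1F806A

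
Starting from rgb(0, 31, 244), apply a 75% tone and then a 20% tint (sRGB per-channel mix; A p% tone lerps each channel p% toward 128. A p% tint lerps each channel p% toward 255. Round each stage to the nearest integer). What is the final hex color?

Lerp each channel 75% toward 128:
  R: 0 + 0.75×(128−0) = 0 + 96 = 96 → 96
  G: 31 + 72.75 = 103.75 → 104
  B: 244 − 87 = 157 → 157
After the tone: rgb(96, 104, 157) = #60689d.
A 20% tint moves each channel 20% toward 255:
  R: 96 + 0.2×(255−96) = 96 + 31.8 = 127.8 → 128
  G: 104 + 0.2×(255−104) = 104 + 30.2 = 134.2 → 134
  B: 157 + 0.2×(255−157) = 157 + 19.6 = 176.6 → 177
rgb(128, 134, 177) = #8086b1.

#8086b1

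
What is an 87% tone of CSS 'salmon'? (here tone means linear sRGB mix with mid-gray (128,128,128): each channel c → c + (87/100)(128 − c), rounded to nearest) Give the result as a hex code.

CSS salmon is rgb(250, 128, 114).
An 87% tone moves each channel 87% toward 128:
  R: 250 + 0.87×(128−250) = 250 − 106.14 = 143.86 → 144
  G: 128 + 0.87×(128−128) = 128 + 0 = 128 → 128
  B: 114 + 12.18 = 126.18 → 126
rgb(144, 128, 126) = #90807E.

#90807E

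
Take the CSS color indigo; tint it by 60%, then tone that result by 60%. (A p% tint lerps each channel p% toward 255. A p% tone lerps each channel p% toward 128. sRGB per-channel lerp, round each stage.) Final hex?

#968A9F

CSS indigo is rgb(75, 0, 130).
Lerp each channel 60% toward 255:
  R: 75 + 0.6×(255−75) = 75 + 108 = 183 → 183
  G: 0 + 0.6×(255−0) = 0 + 153 = 153 → 153
  B: 130 + 0.6×(255−130) = 130 + 75 = 205 → 205
After the tint: rgb(183, 153, 205) = #B799CD.
Per channel, c → c + 0.6(128 − c):
  R: 183 − 33 = 150 → 150
  G: 153 + 0.6×(128−153) = 153 − 15 = 138 → 138
  B: 205 − 46.2 = 158.8 → 159
rgb(150, 138, 159) = #968A9F.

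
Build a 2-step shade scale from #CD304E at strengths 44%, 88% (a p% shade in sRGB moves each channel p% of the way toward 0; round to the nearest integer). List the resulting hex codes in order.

#CD304E is rgb(205, 48, 78).
44%: (205 − 90.2 = 114.8→115, 48 − 21.12 = 26.88→27, 78 − 34.32 = 43.68→44) → #731B2C
88%: (205 − 180.4 = 24.6→25, 48 − 42.24 = 5.76→6, 78 − 68.64 = 9.36→9) → #190609

#731B2C, #190609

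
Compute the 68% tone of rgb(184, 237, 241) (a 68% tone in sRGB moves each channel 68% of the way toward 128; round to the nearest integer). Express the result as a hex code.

#92A3A4

Lerp each channel 68% toward 128:
  R: 184 + 0.68×(128−184) = 184 − 38.08 = 145.92 → 146
  G: 237 + 0.68×(128−237) = 237 − 74.12 = 162.88 → 163
  B: 241 + 0.68×(128−241) = 241 − 76.84 = 164.16 → 164
rgb(146, 163, 164) = #92A3A4.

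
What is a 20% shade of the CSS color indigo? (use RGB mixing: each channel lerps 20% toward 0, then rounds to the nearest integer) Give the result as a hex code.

#3c0068

CSS indigo is rgb(75, 0, 130).
Per channel, c → c + 0.2(0 − c):
  R: 75 + 0.2×(0−75) = 75 − 15 = 60 → 60
  G: 0 + 0 = 0 → 0
  B: 130 + 0.2×(0−130) = 130 − 26 = 104 → 104
rgb(60, 0, 104) = #3c0068.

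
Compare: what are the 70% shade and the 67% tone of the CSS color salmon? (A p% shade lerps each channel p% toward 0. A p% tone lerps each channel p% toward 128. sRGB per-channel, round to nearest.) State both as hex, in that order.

#4B2622, #A8807B

CSS salmon is rgb(250, 128, 114).
70% shade:
  R: 250 − 175 = 75 → 75
  G: 128 + 0.7×(0−128) = 128 − 89.6 = 38.4 → 38
  B: 114 + 0.7×(0−114) = 114 − 79.8 = 34.2 → 34
  → #4B2622
67% tone:
  R: 250 − 81.74 = 168.26 → 168
  G: 128 + 0 = 128 → 128
  B: 114 + 0.67×(128−114) = 114 + 9.38 = 123.38 → 123
  → #A8807B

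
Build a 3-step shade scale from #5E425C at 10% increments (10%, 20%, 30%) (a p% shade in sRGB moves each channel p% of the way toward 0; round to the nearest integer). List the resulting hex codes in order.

#5E425C is rgb(94, 66, 92).
10%: (94 − 9.4 = 84.6→85, 66 − 6.6 = 59.4→59, 92 − 9.2 = 82.8→83) → #553B53
20%: (94 − 18.8 = 75.2→75, 66 − 13.2 = 52.8→53, 92 − 18.4 = 73.6→74) → #4B354A
30%: (94 − 28.2 = 65.8→66, 66 − 19.8 = 46.2→46, 92 − 27.6 = 64.4→64) → #422E40

#553B53, #4B354A, #422E40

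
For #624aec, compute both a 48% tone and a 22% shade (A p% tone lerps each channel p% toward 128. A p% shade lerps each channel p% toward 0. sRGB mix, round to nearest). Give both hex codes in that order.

#624aec is rgb(98, 74, 236).
48% tone:
  R: 98 + 0.48×(128−98) = 98 + 14.4 = 112.4 → 112
  G: 74 + 0.48×(128−74) = 74 + 25.92 = 99.92 → 100
  B: 236 + 0.48×(128−236) = 236 − 51.84 = 184.16 → 184
  → #7064b8
22% shade:
  R: 98 + 0.22×(0−98) = 98 − 21.56 = 76.44 → 76
  G: 74 + 0.22×(0−74) = 74 − 16.28 = 57.72 → 58
  B: 236 − 51.92 = 184.08 → 184
  → #4c3ab8

#7064b8, #4c3ab8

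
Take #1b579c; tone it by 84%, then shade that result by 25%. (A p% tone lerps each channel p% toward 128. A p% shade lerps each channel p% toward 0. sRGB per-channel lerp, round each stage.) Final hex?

#545b63

#1b579c is rgb(27, 87, 156).
Lerp each channel 84% toward 128:
  R: 27 + 84.84 = 111.84 → 112
  G: 87 + 34.44 = 121.44 → 121
  B: 156 + 0.84×(128−156) = 156 − 23.52 = 132.48 → 132
After the tone: rgb(112, 121, 132) = #707984.
Lerp each channel 25% toward 0:
  R: 112 − 28 = 84 → 84
  G: 121 + 0.25×(0−121) = 121 − 30.25 = 90.75 → 91
  B: 132 − 33 = 99 → 99
rgb(84, 91, 99) = #545b63.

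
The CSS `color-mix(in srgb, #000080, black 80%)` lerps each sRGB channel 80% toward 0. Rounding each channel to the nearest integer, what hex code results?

#000080 is rgb(0, 0, 128).
An 80% shade moves each channel 80% toward 0:
  R: 0 + 0.8×(0−0) = 0 + 0 = 0 → 0
  G: 0 + 0 = 0 → 0
  B: 128 + 0.8×(0−128) = 128 − 102.4 = 25.6 → 26
rgb(0, 0, 26) = #00001a.

#00001a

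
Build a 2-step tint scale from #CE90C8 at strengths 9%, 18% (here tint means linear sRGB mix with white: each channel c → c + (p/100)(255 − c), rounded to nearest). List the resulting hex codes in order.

#D29ACD, #D7A4D2

#CE90C8 is rgb(206, 144, 200).
9%: (206 + 4.41 = 210.41→210, 144 + 9.99 = 153.99→154, 200 + 4.95 = 204.95→205) → #D29ACD
18%: (206 + 8.82 = 214.82→215, 144 + 19.98 = 163.98→164, 200 + 9.9 = 209.9→210) → #D7A4D2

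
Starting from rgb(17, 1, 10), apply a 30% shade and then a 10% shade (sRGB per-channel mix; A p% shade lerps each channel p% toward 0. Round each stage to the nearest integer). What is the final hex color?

#0B0106

Lerp each channel 30% toward 0:
  R: 17 + 0.3×(0−17) = 17 − 5.1 = 11.9 → 12
  G: 1 + 0.3×(0−1) = 1 − 0.3 = 0.7 → 1
  B: 10 − 3 = 7 → 7
After the shade: rgb(12, 1, 7) = #0C0107.
Lerp each channel 10% toward 0:
  R: 12 + 0.1×(0−12) = 12 − 1.2 = 10.8 → 11
  G: 1 + 0.1×(0−1) = 1 − 0.1 = 0.9 → 1
  B: 7 + 0.1×(0−7) = 7 − 0.7 = 6.3 → 6
rgb(11, 1, 6) = #0B0106.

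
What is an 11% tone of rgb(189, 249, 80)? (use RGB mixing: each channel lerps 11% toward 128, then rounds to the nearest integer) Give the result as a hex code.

Lerp each channel 11% toward 128:
  R: 189 − 6.71 = 182.29 → 182
  G: 249 + 0.11×(128−249) = 249 − 13.31 = 235.69 → 236
  B: 80 + 5.28 = 85.28 → 85
rgb(182, 236, 85) = #B6EC55.

#B6EC55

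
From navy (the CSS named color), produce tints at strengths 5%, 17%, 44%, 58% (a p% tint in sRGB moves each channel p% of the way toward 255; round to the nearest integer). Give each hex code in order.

CSS navy is rgb(0, 0, 128).
5%: (0 + 12.75 = 12.75→13, 0 + 12.75 = 12.75→13, 128 + 6.35 = 134.35→134) → #0D0D86
17%: (0 + 43.35 = 43.35→43, 0 + 43.35 = 43.35→43, 128 + 21.59 = 149.59→150) → #2B2B96
44%: (0 + 112.2 = 112.2→112, 0 + 112.2 = 112.2→112, 128 + 55.88 = 183.88→184) → #7070B8
58%: (0 + 147.9 = 147.9→148, 0 + 147.9 = 147.9→148, 128 + 73.66 = 201.66→202) → #9494CA

#0D0D86, #2B2B96, #7070B8, #9494CA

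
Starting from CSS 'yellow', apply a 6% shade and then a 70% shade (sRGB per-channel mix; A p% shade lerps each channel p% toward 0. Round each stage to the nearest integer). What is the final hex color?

CSS yellow is rgb(255, 255, 0).
Per channel, c → c + 0.06(0 − c):
  R: 255 + 0.06×(0−255) = 255 − 15.3 = 239.7 → 240
  G: 255 − 15.3 = 239.7 → 240
  B: 0 + 0 = 0 → 0
After the shade: rgb(240, 240, 0) = #F0F000.
Per channel, c → c + 0.7(0 − c):
  R: 240 + 0.7×(0−240) = 240 − 168 = 72 → 72
  G: 240 − 168 = 72 → 72
  B: 0 + 0 = 0 → 0
rgb(72, 72, 0) = #484800.

#484800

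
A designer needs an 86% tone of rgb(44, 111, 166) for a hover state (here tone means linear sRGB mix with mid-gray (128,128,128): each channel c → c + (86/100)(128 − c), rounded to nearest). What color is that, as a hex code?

#747e85

Lerp each channel 86% toward 128:
  R: 44 + 0.86×(128−44) = 44 + 72.24 = 116.24 → 116
  G: 111 + 0.86×(128−111) = 111 + 14.62 = 125.62 → 126
  B: 166 + 0.86×(128−166) = 166 − 32.68 = 133.32 → 133
rgb(116, 126, 133) = #747e85.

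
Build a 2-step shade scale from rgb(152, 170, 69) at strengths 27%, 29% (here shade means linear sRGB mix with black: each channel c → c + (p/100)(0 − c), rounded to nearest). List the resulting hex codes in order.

27%: (152 − 41.04 = 110.96→111, 170 − 45.9 = 124.1→124, 69 − 18.63 = 50.37→50) → #6F7C32
29%: (152 − 44.08 = 107.92→108, 170 − 49.3 = 120.7→121, 69 − 20.01 = 48.99→49) → #6C7931

#6F7C32, #6C7931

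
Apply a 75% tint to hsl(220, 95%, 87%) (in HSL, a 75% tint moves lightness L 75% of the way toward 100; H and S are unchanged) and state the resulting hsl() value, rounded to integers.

hsl(220, 95%, 97%)

L moves 75% from 87 toward 100: 87 + 9.75 = 96.75 → 97.
H and S are unchanged.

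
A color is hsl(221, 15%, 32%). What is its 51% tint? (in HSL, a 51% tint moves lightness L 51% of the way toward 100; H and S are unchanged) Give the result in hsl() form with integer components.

L moves 51% from 32 toward 100: 32 + 34.68 = 66.68 → 67.
H and S are unchanged.

hsl(221, 15%, 67%)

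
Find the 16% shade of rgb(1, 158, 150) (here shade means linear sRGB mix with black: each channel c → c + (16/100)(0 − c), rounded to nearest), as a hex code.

#01857e

A 16% shade moves each channel 16% toward 0:
  R: 1 − 0.16 = 0.84 → 1
  G: 158 + 0.16×(0−158) = 158 − 25.28 = 132.72 → 133
  B: 150 + 0.16×(0−150) = 150 − 24 = 126 → 126
rgb(1, 133, 126) = #01857e.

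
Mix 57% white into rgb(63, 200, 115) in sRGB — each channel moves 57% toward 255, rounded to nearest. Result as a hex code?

A 57% tint moves each channel 57% toward 255:
  R: 63 + 109.44 = 172.44 → 172
  G: 200 + 0.57×(255−200) = 200 + 31.35 = 231.35 → 231
  B: 115 + 0.57×(255−115) = 115 + 79.8 = 194.8 → 195
rgb(172, 231, 195) = #ace7c3.

#ace7c3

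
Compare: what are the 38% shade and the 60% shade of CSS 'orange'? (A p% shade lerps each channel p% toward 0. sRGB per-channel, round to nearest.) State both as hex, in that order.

#9e6600, #664200

CSS orange is rgb(255, 165, 0).
38% shade:
  R: 255 + 0.38×(0−255) = 255 − 96.9 = 158.1 → 158
  G: 165 − 62.7 = 102.3 → 102
  B: 0 + 0 = 0 → 0
  → #9e6600
60% shade:
  R: 255 + 0.6×(0−255) = 255 − 153 = 102 → 102
  G: 165 + 0.6×(0−165) = 165 − 99 = 66 → 66
  B: 0 + 0.6×(0−0) = 0 + 0 = 0 → 0
  → #664200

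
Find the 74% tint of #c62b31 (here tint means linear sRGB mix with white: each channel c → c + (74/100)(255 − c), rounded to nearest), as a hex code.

#f0c8c9

#c62b31 is rgb(198, 43, 49).
Lerp each channel 74% toward 255:
  R: 198 + 0.74×(255−198) = 198 + 42.18 = 240.18 → 240
  G: 43 + 0.74×(255−43) = 43 + 156.88 = 199.88 → 200
  B: 49 + 152.44 = 201.44 → 201
rgb(240, 200, 201) = #f0c8c9.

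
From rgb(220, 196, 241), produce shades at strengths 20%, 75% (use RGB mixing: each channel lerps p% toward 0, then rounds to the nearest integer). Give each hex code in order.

20%: (220 − 44 = 176→176, 196 − 39.2 = 156.8→157, 241 − 48.2 = 192.8→193) → #B09DC1
75%: (220 − 165 = 55→55, 196 − 147 = 49→49, 241 − 180.75 = 60.25→60) → #37313C

#B09DC1, #37313C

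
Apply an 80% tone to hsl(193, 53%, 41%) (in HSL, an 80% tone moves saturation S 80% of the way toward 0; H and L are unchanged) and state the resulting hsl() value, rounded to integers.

hsl(193, 11%, 41%)

S moves 80% from 53 toward 0: 53 − 42.4 = 10.6 → 11.
H and L are unchanged.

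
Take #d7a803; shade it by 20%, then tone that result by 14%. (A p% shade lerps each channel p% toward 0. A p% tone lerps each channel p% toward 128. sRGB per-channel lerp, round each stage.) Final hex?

#d7a803 is rgb(215, 168, 3).
Lerp each channel 20% toward 0:
  R: 215 − 43 = 172 → 172
  G: 168 + 0.2×(0−168) = 168 − 33.6 = 134.4 → 134
  B: 3 − 0.6 = 2.4 → 2
After the shade: rgb(172, 134, 2) = #ac8602.
A 14% tone moves each channel 14% toward 128:
  R: 172 + 0.14×(128−172) = 172 − 6.16 = 165.84 → 166
  G: 134 + 0.14×(128−134) = 134 − 0.84 = 133.16 → 133
  B: 2 + 0.14×(128−2) = 2 + 17.64 = 19.64 → 20
rgb(166, 133, 20) = #a68514.

#a68514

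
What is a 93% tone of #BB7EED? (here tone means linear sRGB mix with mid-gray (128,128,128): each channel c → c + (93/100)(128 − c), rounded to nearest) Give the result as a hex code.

#848088

#BB7EED is rgb(187, 126, 237).
Per channel, c → c + 0.93(128 − c):
  R: 187 + 0.93×(128−187) = 187 − 54.87 = 132.13 → 132
  G: 126 + 0.93×(128−126) = 126 + 1.86 = 127.86 → 128
  B: 237 + 0.93×(128−237) = 237 − 101.37 = 135.63 → 136
rgb(132, 128, 136) = #848088.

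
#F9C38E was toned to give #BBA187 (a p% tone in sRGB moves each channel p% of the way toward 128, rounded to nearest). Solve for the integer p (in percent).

#F9C38E is rgb(249, 195, 142); #BBA187 is rgb(187, 161, 135).
On the R channel (widest range): 187 ≈ 249 + (p/100)(128 − 249), so p ≈ 100×(187 − 249)/(128 − 249) = -6200/-121 = 51.24.
p = 51 reproduces all three channels after rounding.

51%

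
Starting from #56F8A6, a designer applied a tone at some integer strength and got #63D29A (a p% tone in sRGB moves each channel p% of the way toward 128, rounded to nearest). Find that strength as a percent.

32%

#56F8A6 is rgb(86, 248, 166); #63D29A is rgb(99, 210, 154).
On the G channel (widest range): 210 ≈ 248 + (p/100)(128 − 248), so p ≈ 100×(210 − 248)/(128 − 248) = -3800/-120 = 31.67.
p = 32 reproduces all three channels after rounding.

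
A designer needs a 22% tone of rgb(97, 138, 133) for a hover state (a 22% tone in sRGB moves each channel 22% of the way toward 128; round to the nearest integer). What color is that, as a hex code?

#688884

Per channel, c → c + 0.22(128 − c):
  R: 97 + 0.22×(128−97) = 97 + 6.82 = 103.82 → 104
  G: 138 − 2.2 = 135.8 → 136
  B: 133 + 0.22×(128−133) = 133 − 1.1 = 131.9 → 132
rgb(104, 136, 132) = #688884.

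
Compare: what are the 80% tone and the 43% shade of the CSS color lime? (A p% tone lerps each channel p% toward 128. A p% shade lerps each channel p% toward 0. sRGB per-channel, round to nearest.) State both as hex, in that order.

CSS lime is rgb(0, 255, 0).
80% tone:
  R: 0 + 0.8×(128−0) = 0 + 102.4 = 102.4 → 102
  G: 255 − 101.6 = 153.4 → 153
  B: 0 + 0.8×(128−0) = 0 + 102.4 = 102.4 → 102
  → #669966
43% shade:
  R: 0 + 0.43×(0−0) = 0 + 0 = 0 → 0
  G: 255 + 0.43×(0−255) = 255 − 109.65 = 145.35 → 145
  B: 0 + 0 = 0 → 0
  → #009100

#669966, #009100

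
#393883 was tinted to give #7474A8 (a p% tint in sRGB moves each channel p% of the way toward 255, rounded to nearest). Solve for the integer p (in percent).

#393883 is rgb(57, 56, 131); #7474A8 is rgb(116, 116, 168).
On the G channel (widest range): 116 ≈ 56 + (p/100)(255 − 56), so p ≈ 100×(116 − 56)/(255 − 56) = 6000/199 = 30.15.
p = 30 reproduces all three channels after rounding.

30%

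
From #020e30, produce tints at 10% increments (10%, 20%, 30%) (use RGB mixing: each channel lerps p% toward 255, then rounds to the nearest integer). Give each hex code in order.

#020e30 is rgb(2, 14, 48).
10%: (2 + 25.3 = 27.3→27, 14 + 24.1 = 38.1→38, 48 + 20.7 = 68.7→69) → #1b2645
20%: (2 + 50.6 = 52.6→53, 14 + 48.2 = 62.2→62, 48 + 41.4 = 89.4→89) → #353e59
30%: (2 + 75.9 = 77.9→78, 14 + 72.3 = 86.3→86, 48 + 62.1 = 110.1→110) → #4e566e

#1b2645, #353e59, #4e566e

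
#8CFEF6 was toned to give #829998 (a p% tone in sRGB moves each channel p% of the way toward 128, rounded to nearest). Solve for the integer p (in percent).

#8CFEF6 is rgb(140, 254, 246); #829998 is rgb(130, 153, 152).
On the G channel (widest range): 153 ≈ 254 + (p/100)(128 − 254), so p ≈ 100×(153 − 254)/(128 − 254) = -10100/-126 = 80.16.
p = 80 reproduces all three channels after rounding.

80%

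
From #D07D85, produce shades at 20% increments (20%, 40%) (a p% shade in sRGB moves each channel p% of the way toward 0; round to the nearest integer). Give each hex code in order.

#A6646A, #7D4B50

#D07D85 is rgb(208, 125, 133).
20%: (208 − 41.6 = 166.4→166, 125 − 25 = 100→100, 133 − 26.6 = 106.4→106) → #A6646A
40%: (208 − 83.2 = 124.8→125, 125 − 50 = 75→75, 133 − 53.2 = 79.8→80) → #7D4B50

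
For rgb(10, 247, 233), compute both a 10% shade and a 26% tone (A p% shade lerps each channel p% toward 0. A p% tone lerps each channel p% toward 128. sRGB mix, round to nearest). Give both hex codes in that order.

#09DED2, #29D8CE

10% shade:
  R: 10 − 1 = 9 → 9
  G: 247 + 0.1×(0−247) = 247 − 24.7 = 222.3 → 222
  B: 233 − 23.3 = 209.7 → 210
  → #09DED2
26% tone:
  R: 10 + 0.26×(128−10) = 10 + 30.68 = 40.68 → 41
  G: 247 − 30.94 = 216.06 → 216
  B: 233 + 0.26×(128−233) = 233 − 27.3 = 205.7 → 206
  → #29D8CE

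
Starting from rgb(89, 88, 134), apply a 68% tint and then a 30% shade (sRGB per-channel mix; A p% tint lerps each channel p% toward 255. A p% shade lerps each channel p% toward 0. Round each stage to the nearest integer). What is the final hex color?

Per channel, c → c + 0.68(255 − c):
  R: 89 + 112.88 = 201.88 → 202
  G: 88 + 0.68×(255−88) = 88 + 113.56 = 201.56 → 202
  B: 134 + 82.28 = 216.28 → 216
After the tint: rgb(202, 202, 216) = #cacad8.
Lerp each channel 30% toward 0:
  R: 202 + 0.3×(0−202) = 202 − 60.6 = 141.4 → 141
  G: 202 + 0.3×(0−202) = 202 − 60.6 = 141.4 → 141
  B: 216 + 0.3×(0−216) = 216 − 64.8 = 151.2 → 151
rgb(141, 141, 151) = #8d8d97.

#8d8d97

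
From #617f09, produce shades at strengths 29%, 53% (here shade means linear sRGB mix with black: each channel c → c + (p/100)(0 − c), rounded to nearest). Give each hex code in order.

#455a06, #2e3c04

#617f09 is rgb(97, 127, 9).
29%: (97 − 28.13 = 68.87→69, 127 − 36.83 = 90.17→90, 9 − 2.61 = 6.39→6) → #455a06
53%: (97 − 51.41 = 45.59→46, 127 − 67.31 = 59.69→60, 9 − 4.77 = 4.23→4) → #2e3c04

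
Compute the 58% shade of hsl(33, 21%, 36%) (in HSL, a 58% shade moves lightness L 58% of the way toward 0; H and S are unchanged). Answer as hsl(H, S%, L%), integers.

L moves 58% from 36 toward 0: 36 − 20.88 = 15.12 → 15.
H and S are unchanged.

hsl(33, 21%, 15%)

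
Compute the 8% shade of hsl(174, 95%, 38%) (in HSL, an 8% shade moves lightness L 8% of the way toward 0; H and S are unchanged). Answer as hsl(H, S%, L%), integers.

L moves 8% from 38 toward 0: 38 − 3.04 = 34.96 → 35.
H and S are unchanged.

hsl(174, 95%, 35%)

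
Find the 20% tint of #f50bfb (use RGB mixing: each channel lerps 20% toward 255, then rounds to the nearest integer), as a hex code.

#f73cfc

#f50bfb is rgb(245, 11, 251).
A 20% tint moves each channel 20% toward 255:
  R: 245 + 0.2×(255−245) = 245 + 2 = 247 → 247
  G: 11 + 48.8 = 59.8 → 60
  B: 251 + 0.2×(255−251) = 251 + 0.8 = 251.8 → 252
rgb(247, 60, 252) = #f73cfc.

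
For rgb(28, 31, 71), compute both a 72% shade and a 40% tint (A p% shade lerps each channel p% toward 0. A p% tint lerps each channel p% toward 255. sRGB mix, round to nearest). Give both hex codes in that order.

#080914, #777991

72% shade:
  R: 28 + 0.72×(0−28) = 28 − 20.16 = 7.84 → 8
  G: 31 + 0.72×(0−31) = 31 − 22.32 = 8.68 → 9
  B: 71 + 0.72×(0−71) = 71 − 51.12 = 19.88 → 20
  → #080914
40% tint:
  R: 28 + 0.4×(255−28) = 28 + 90.8 = 118.8 → 119
  G: 31 + 0.4×(255−31) = 31 + 89.6 = 120.6 → 121
  B: 71 + 73.6 = 144.6 → 145
  → #777991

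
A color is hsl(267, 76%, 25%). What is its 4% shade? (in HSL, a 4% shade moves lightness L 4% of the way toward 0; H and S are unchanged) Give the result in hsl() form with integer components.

hsl(267, 76%, 24%)

L moves 4% from 25 toward 0: 25 − 1 = 24 → 24.
H and S are unchanged.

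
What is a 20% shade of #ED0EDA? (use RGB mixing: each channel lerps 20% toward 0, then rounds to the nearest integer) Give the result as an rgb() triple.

#ED0EDA is rgb(237, 14, 218).
Lerp each channel 20% toward 0:
  R: 237 + 0.2×(0−237) = 237 − 47.4 = 189.6 → 190
  G: 14 + 0.2×(0−14) = 14 − 2.8 = 11.2 → 11
  B: 218 + 0.2×(0−218) = 218 − 43.6 = 174.4 → 174

rgb(190, 11, 174)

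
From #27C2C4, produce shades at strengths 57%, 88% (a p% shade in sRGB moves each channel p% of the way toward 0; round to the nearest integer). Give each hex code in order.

#115354, #051718

#27C2C4 is rgb(39, 194, 196).
57%: (39 − 22.23 = 16.77→17, 194 − 110.58 = 83.42→83, 196 − 111.72 = 84.28→84) → #115354
88%: (39 − 34.32 = 4.68→5, 194 − 170.72 = 23.28→23, 196 − 172.48 = 23.52→24) → #051718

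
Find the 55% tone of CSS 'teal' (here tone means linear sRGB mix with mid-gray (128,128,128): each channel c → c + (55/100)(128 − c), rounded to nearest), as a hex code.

#468080

CSS teal is rgb(0, 128, 128).
Lerp each channel 55% toward 128:
  R: 0 + 0.55×(128−0) = 0 + 70.4 = 70.4 → 70
  G: 128 + 0.55×(128−128) = 128 + 0 = 128 → 128
  B: 128 + 0 = 128 → 128
rgb(70, 128, 128) = #468080.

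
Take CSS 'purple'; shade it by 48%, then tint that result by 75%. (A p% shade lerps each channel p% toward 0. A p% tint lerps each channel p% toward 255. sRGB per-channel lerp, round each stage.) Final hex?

CSS purple is rgb(128, 0, 128).
A 48% shade moves each channel 48% toward 0:
  R: 128 + 0.48×(0−128) = 128 − 61.44 = 66.56 → 67
  G: 0 + 0 = 0 → 0
  B: 128 − 61.44 = 66.56 → 67
After the shade: rgb(67, 0, 67) = #430043.
Lerp each channel 75% toward 255:
  R: 67 + 141 = 208 → 208
  G: 0 + 191.25 = 191.25 → 191
  B: 67 + 141 = 208 → 208
rgb(208, 191, 208) = #d0bfd0.

#d0bfd0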